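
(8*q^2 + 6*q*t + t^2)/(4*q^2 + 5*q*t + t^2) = (2*q + t)/(q + t)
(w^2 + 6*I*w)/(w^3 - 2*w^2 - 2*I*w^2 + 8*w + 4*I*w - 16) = w*(w + 6*I)/(w^3 - 2*w^2*(1 + I) + 4*w*(2 + I) - 16)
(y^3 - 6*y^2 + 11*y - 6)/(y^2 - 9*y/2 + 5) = 2*(y^2 - 4*y + 3)/(2*y - 5)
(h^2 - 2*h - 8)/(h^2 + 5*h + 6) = (h - 4)/(h + 3)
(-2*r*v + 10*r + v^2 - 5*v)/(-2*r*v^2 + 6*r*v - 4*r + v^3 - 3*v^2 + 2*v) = (v - 5)/(v^2 - 3*v + 2)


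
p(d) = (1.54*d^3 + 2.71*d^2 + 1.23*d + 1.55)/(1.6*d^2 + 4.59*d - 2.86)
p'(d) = (-3.2*d - 4.59)*(1.54*d^3 + 2.71*d^2 + 1.23*d + 1.55)/(1.6*d^2 + 4.59*d - 2.86)^2 + (4.62*d^2 + 5.42*d + 1.23)/(1.6*d^2 + 4.59*d - 2.86)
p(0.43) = -4.58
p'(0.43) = -53.72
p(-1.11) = -0.24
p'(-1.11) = -0.19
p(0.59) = 8.73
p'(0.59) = -124.68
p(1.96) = 2.11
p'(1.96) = 0.54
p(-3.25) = 30.41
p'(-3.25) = -238.31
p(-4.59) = -9.81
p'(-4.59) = -2.59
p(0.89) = 2.36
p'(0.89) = -3.14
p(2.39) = 2.38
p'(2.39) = 0.67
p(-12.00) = -13.24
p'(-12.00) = 0.89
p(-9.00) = -10.68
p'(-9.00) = 0.80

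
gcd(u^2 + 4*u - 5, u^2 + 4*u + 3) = 1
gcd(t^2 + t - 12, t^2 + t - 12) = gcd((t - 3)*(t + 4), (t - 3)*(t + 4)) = t^2 + t - 12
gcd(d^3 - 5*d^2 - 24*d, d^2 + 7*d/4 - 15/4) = d + 3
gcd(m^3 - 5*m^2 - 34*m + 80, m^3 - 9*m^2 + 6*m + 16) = m^2 - 10*m + 16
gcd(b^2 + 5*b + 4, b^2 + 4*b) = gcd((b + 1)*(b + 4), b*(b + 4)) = b + 4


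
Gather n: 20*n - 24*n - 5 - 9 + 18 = 4 - 4*n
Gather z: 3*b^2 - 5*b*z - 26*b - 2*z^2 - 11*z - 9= 3*b^2 - 26*b - 2*z^2 + z*(-5*b - 11) - 9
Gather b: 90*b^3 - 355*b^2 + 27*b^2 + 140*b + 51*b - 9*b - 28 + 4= 90*b^3 - 328*b^2 + 182*b - 24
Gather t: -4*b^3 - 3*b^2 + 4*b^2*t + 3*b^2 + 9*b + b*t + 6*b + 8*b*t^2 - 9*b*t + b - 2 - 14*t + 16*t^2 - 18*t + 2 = -4*b^3 + 16*b + t^2*(8*b + 16) + t*(4*b^2 - 8*b - 32)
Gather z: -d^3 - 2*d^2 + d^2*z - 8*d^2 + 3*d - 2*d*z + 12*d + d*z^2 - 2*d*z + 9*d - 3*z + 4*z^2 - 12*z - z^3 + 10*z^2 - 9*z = -d^3 - 10*d^2 + 24*d - z^3 + z^2*(d + 14) + z*(d^2 - 4*d - 24)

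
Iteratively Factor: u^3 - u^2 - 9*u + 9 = (u - 1)*(u^2 - 9) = (u - 3)*(u - 1)*(u + 3)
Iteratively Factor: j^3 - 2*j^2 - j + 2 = (j - 1)*(j^2 - j - 2) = (j - 2)*(j - 1)*(j + 1)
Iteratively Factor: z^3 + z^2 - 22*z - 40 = (z + 4)*(z^2 - 3*z - 10) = (z - 5)*(z + 4)*(z + 2)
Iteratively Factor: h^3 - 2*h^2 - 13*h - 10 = (h - 5)*(h^2 + 3*h + 2) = (h - 5)*(h + 2)*(h + 1)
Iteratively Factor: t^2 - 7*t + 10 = (t - 2)*(t - 5)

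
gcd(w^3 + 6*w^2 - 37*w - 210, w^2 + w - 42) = w^2 + w - 42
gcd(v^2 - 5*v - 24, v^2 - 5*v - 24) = v^2 - 5*v - 24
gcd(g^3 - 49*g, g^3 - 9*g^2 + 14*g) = g^2 - 7*g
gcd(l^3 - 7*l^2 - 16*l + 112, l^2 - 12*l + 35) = l - 7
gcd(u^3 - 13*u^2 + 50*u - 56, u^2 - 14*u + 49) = u - 7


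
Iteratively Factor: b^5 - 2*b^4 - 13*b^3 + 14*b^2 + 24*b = (b + 1)*(b^4 - 3*b^3 - 10*b^2 + 24*b) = (b - 4)*(b + 1)*(b^3 + b^2 - 6*b) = (b - 4)*(b - 2)*(b + 1)*(b^2 + 3*b) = b*(b - 4)*(b - 2)*(b + 1)*(b + 3)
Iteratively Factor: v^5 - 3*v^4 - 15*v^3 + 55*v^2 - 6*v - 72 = (v - 3)*(v^4 - 15*v^2 + 10*v + 24) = (v - 3)^2*(v^3 + 3*v^2 - 6*v - 8) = (v - 3)^2*(v - 2)*(v^2 + 5*v + 4) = (v - 3)^2*(v - 2)*(v + 1)*(v + 4)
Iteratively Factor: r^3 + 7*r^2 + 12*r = (r + 4)*(r^2 + 3*r) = (r + 3)*(r + 4)*(r)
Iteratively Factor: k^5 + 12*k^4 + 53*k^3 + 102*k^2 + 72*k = (k + 3)*(k^4 + 9*k^3 + 26*k^2 + 24*k) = (k + 2)*(k + 3)*(k^3 + 7*k^2 + 12*k) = (k + 2)*(k + 3)*(k + 4)*(k^2 + 3*k) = (k + 2)*(k + 3)^2*(k + 4)*(k)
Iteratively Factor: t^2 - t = (t)*(t - 1)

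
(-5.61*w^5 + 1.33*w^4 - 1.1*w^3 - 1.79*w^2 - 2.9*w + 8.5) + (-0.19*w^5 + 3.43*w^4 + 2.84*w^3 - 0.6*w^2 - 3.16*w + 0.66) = -5.8*w^5 + 4.76*w^4 + 1.74*w^3 - 2.39*w^2 - 6.06*w + 9.16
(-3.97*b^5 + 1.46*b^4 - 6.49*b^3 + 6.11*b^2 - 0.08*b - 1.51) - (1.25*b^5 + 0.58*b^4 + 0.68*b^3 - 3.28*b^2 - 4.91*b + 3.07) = -5.22*b^5 + 0.88*b^4 - 7.17*b^3 + 9.39*b^2 + 4.83*b - 4.58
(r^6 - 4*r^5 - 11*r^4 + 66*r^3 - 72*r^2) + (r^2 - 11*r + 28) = r^6 - 4*r^5 - 11*r^4 + 66*r^3 - 71*r^2 - 11*r + 28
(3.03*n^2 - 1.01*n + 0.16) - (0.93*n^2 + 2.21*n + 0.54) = 2.1*n^2 - 3.22*n - 0.38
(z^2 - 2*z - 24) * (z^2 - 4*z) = z^4 - 6*z^3 - 16*z^2 + 96*z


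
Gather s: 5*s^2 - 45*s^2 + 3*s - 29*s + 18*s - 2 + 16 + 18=-40*s^2 - 8*s + 32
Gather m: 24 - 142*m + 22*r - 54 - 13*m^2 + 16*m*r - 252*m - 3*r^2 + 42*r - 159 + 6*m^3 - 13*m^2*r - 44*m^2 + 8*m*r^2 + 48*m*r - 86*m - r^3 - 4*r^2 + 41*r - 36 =6*m^3 + m^2*(-13*r - 57) + m*(8*r^2 + 64*r - 480) - r^3 - 7*r^2 + 105*r - 225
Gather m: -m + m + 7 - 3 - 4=0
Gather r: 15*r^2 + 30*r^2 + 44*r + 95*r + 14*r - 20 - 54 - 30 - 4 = 45*r^2 + 153*r - 108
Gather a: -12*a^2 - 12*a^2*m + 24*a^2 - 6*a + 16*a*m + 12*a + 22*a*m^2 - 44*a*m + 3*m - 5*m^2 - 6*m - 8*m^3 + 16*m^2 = a^2*(12 - 12*m) + a*(22*m^2 - 28*m + 6) - 8*m^3 + 11*m^2 - 3*m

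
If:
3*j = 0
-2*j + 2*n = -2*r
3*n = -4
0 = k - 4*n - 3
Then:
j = 0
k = -7/3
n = -4/3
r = 4/3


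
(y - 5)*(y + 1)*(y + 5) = y^3 + y^2 - 25*y - 25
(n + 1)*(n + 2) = n^2 + 3*n + 2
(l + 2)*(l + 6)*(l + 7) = l^3 + 15*l^2 + 68*l + 84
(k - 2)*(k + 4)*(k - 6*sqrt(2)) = k^3 - 6*sqrt(2)*k^2 + 2*k^2 - 12*sqrt(2)*k - 8*k + 48*sqrt(2)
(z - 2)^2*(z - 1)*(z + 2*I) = z^4 - 5*z^3 + 2*I*z^3 + 8*z^2 - 10*I*z^2 - 4*z + 16*I*z - 8*I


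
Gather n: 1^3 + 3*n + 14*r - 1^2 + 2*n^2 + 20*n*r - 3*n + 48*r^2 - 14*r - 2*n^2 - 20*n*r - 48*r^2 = 0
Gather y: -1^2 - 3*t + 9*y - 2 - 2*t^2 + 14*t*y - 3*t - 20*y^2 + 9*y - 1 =-2*t^2 - 6*t - 20*y^2 + y*(14*t + 18) - 4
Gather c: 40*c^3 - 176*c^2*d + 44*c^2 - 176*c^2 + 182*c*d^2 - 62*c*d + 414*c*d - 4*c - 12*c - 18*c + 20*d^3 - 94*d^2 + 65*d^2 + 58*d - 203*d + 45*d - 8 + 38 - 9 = 40*c^3 + c^2*(-176*d - 132) + c*(182*d^2 + 352*d - 34) + 20*d^3 - 29*d^2 - 100*d + 21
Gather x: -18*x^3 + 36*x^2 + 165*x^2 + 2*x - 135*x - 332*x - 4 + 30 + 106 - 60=-18*x^3 + 201*x^2 - 465*x + 72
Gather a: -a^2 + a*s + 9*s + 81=-a^2 + a*s + 9*s + 81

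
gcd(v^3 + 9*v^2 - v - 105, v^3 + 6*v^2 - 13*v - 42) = v^2 + 4*v - 21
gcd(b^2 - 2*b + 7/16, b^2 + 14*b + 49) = 1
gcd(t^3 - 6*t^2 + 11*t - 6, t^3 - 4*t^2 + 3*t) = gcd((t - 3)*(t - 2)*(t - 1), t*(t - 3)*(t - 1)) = t^2 - 4*t + 3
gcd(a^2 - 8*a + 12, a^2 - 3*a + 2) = a - 2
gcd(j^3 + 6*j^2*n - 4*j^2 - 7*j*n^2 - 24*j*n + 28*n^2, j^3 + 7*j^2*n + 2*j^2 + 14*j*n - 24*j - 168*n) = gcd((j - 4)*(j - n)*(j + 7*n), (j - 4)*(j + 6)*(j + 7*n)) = j^2 + 7*j*n - 4*j - 28*n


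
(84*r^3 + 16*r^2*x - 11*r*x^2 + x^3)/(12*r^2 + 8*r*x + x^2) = (42*r^2 - 13*r*x + x^2)/(6*r + x)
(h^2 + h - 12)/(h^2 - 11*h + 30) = (h^2 + h - 12)/(h^2 - 11*h + 30)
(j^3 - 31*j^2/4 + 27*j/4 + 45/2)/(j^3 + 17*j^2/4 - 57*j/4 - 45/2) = (j - 6)/(j + 6)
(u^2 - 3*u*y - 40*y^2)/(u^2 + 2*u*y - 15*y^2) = (-u + 8*y)/(-u + 3*y)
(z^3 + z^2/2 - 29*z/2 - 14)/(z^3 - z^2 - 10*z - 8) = (z + 7/2)/(z + 2)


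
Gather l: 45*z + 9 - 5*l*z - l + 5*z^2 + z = l*(-5*z - 1) + 5*z^2 + 46*z + 9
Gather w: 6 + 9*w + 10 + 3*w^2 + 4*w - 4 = 3*w^2 + 13*w + 12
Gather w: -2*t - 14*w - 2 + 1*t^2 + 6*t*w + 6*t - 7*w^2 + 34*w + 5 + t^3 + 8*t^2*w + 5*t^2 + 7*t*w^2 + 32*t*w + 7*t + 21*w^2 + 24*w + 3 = t^3 + 6*t^2 + 11*t + w^2*(7*t + 14) + w*(8*t^2 + 38*t + 44) + 6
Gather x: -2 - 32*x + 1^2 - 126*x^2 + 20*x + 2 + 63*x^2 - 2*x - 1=-63*x^2 - 14*x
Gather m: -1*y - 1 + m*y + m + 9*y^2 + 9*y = m*(y + 1) + 9*y^2 + 8*y - 1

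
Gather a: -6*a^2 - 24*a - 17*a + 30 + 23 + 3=-6*a^2 - 41*a + 56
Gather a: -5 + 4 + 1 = 0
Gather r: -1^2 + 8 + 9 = 16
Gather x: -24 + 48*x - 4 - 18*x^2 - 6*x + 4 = -18*x^2 + 42*x - 24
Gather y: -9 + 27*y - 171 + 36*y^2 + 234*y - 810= 36*y^2 + 261*y - 990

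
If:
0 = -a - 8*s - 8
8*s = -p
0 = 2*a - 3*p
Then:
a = -24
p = -16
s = 2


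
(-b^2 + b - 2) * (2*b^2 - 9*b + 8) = -2*b^4 + 11*b^3 - 21*b^2 + 26*b - 16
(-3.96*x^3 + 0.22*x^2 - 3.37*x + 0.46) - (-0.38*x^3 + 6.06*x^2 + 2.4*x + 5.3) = -3.58*x^3 - 5.84*x^2 - 5.77*x - 4.84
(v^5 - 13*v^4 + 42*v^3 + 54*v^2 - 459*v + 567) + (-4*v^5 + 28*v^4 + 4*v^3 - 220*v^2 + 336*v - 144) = -3*v^5 + 15*v^4 + 46*v^3 - 166*v^2 - 123*v + 423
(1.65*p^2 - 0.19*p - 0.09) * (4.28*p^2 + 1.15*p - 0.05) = 7.062*p^4 + 1.0843*p^3 - 0.6862*p^2 - 0.094*p + 0.0045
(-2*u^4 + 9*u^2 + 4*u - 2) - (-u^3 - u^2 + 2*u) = -2*u^4 + u^3 + 10*u^2 + 2*u - 2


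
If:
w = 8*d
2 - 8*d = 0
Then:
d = 1/4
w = 2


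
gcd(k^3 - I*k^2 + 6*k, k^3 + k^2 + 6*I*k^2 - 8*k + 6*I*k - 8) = k + 2*I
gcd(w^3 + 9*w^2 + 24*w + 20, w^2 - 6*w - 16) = w + 2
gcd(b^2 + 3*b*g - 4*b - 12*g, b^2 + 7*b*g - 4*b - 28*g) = b - 4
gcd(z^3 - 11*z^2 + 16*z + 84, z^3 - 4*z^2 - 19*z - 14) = z^2 - 5*z - 14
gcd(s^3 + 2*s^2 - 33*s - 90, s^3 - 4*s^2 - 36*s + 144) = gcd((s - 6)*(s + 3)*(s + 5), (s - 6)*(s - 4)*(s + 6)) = s - 6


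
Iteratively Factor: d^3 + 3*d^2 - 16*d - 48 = (d - 4)*(d^2 + 7*d + 12) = (d - 4)*(d + 4)*(d + 3)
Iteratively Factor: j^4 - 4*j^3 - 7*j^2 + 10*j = (j + 2)*(j^3 - 6*j^2 + 5*j) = (j - 5)*(j + 2)*(j^2 - j) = (j - 5)*(j - 1)*(j + 2)*(j)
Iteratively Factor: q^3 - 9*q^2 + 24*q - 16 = (q - 1)*(q^2 - 8*q + 16) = (q - 4)*(q - 1)*(q - 4)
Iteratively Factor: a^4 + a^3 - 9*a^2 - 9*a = (a)*(a^3 + a^2 - 9*a - 9) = a*(a - 3)*(a^2 + 4*a + 3) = a*(a - 3)*(a + 1)*(a + 3)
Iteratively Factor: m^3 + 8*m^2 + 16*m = (m + 4)*(m^2 + 4*m) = (m + 4)^2*(m)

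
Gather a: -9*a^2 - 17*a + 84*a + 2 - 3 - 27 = -9*a^2 + 67*a - 28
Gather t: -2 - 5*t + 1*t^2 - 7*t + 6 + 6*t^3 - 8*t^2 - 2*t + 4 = 6*t^3 - 7*t^2 - 14*t + 8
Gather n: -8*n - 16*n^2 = -16*n^2 - 8*n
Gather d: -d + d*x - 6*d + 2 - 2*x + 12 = d*(x - 7) - 2*x + 14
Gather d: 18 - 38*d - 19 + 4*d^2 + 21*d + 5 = 4*d^2 - 17*d + 4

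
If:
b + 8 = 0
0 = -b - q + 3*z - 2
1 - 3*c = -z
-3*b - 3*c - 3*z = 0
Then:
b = -8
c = 9/4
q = 93/4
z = 23/4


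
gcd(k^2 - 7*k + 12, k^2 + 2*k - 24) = k - 4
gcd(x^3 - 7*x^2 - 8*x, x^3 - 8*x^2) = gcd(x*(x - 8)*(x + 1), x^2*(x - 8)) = x^2 - 8*x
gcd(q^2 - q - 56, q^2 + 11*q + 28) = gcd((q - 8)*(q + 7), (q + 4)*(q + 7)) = q + 7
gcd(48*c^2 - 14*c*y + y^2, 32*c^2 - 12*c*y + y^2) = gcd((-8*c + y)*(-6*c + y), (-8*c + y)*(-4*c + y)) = -8*c + y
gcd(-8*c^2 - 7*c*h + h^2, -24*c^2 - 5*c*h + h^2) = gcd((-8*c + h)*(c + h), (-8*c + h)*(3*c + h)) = 8*c - h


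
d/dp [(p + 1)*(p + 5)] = 2*p + 6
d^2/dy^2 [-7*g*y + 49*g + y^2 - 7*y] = 2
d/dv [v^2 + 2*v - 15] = 2*v + 2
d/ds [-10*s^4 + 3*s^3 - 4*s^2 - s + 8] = -40*s^3 + 9*s^2 - 8*s - 1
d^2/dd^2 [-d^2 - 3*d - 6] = -2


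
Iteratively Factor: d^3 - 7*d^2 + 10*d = (d)*(d^2 - 7*d + 10) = d*(d - 2)*(d - 5)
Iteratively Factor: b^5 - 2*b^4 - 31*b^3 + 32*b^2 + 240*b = (b)*(b^4 - 2*b^3 - 31*b^2 + 32*b + 240) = b*(b - 4)*(b^3 + 2*b^2 - 23*b - 60) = b*(b - 4)*(b + 3)*(b^2 - b - 20) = b*(b - 4)*(b + 3)*(b + 4)*(b - 5)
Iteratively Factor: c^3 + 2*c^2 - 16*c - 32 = (c + 4)*(c^2 - 2*c - 8) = (c - 4)*(c + 4)*(c + 2)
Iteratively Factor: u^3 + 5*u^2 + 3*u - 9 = (u + 3)*(u^2 + 2*u - 3) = (u - 1)*(u + 3)*(u + 3)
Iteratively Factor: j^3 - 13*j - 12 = (j + 3)*(j^2 - 3*j - 4) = (j + 1)*(j + 3)*(j - 4)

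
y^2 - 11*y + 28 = (y - 7)*(y - 4)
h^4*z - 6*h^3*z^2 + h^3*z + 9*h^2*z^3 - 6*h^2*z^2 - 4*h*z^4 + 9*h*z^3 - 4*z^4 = (h - 4*z)*(h - z)^2*(h*z + z)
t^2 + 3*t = t*(t + 3)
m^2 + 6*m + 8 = (m + 2)*(m + 4)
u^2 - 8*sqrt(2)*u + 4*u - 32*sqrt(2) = (u + 4)*(u - 8*sqrt(2))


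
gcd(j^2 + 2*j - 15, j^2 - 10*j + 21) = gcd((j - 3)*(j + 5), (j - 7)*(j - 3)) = j - 3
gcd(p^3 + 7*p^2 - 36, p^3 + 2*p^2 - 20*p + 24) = p^2 + 4*p - 12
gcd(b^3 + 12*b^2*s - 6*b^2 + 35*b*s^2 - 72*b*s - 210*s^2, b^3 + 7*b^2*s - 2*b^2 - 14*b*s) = b + 7*s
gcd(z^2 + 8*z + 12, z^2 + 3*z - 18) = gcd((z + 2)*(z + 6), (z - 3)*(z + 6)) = z + 6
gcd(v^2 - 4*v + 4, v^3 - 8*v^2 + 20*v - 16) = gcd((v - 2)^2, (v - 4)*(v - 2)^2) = v^2 - 4*v + 4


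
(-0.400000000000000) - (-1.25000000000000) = 0.850000000000000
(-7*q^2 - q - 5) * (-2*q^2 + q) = 14*q^4 - 5*q^3 + 9*q^2 - 5*q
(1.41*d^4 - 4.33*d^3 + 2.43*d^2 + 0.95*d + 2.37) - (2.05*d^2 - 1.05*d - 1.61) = 1.41*d^4 - 4.33*d^3 + 0.38*d^2 + 2.0*d + 3.98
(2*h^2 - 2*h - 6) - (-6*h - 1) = 2*h^2 + 4*h - 5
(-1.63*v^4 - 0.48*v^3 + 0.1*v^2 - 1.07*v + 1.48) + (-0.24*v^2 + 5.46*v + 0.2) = -1.63*v^4 - 0.48*v^3 - 0.14*v^2 + 4.39*v + 1.68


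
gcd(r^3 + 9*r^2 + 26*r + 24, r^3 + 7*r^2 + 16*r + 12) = r^2 + 5*r + 6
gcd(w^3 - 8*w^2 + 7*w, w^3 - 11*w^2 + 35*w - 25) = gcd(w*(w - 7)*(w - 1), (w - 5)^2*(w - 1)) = w - 1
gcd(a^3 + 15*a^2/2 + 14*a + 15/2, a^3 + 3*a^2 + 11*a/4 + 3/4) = a^2 + 5*a/2 + 3/2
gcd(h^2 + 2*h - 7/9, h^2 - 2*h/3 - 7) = h + 7/3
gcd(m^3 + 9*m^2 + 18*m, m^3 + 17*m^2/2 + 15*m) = m^2 + 6*m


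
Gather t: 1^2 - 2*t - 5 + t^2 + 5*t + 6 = t^2 + 3*t + 2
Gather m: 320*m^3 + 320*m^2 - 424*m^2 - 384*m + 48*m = 320*m^3 - 104*m^2 - 336*m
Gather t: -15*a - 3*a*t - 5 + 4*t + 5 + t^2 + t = -15*a + t^2 + t*(5 - 3*a)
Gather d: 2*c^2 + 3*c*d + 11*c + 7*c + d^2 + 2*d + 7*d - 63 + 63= 2*c^2 + 18*c + d^2 + d*(3*c + 9)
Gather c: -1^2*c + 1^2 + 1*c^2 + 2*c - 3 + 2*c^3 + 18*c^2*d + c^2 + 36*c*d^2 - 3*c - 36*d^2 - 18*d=2*c^3 + c^2*(18*d + 2) + c*(36*d^2 - 2) - 36*d^2 - 18*d - 2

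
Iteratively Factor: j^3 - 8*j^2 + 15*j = (j)*(j^2 - 8*j + 15) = j*(j - 3)*(j - 5)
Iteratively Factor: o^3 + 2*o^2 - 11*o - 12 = (o + 1)*(o^2 + o - 12) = (o - 3)*(o + 1)*(o + 4)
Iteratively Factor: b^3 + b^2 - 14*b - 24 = (b - 4)*(b^2 + 5*b + 6) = (b - 4)*(b + 3)*(b + 2)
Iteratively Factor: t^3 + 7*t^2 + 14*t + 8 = (t + 1)*(t^2 + 6*t + 8) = (t + 1)*(t + 2)*(t + 4)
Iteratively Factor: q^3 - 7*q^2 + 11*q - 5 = (q - 1)*(q^2 - 6*q + 5) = (q - 5)*(q - 1)*(q - 1)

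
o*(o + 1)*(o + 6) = o^3 + 7*o^2 + 6*o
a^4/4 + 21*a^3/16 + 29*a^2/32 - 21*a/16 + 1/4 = (a/4 + 1)*(a - 1/2)*(a - 1/4)*(a + 2)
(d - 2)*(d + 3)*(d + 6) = d^3 + 7*d^2 - 36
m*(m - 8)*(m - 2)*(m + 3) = m^4 - 7*m^3 - 14*m^2 + 48*m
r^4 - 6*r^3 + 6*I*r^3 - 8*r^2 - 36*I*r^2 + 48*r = r*(r - 6)*(r + 2*I)*(r + 4*I)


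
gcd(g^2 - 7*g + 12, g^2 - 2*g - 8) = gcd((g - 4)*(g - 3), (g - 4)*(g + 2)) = g - 4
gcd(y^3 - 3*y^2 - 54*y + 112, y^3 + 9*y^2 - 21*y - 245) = y + 7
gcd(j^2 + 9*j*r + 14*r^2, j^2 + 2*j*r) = j + 2*r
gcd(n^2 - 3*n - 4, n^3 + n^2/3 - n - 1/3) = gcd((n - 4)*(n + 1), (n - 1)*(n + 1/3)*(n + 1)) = n + 1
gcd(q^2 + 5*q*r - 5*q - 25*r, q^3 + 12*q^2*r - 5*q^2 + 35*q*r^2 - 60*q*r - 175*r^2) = q^2 + 5*q*r - 5*q - 25*r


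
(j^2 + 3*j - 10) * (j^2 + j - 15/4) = j^4 + 4*j^3 - 43*j^2/4 - 85*j/4 + 75/2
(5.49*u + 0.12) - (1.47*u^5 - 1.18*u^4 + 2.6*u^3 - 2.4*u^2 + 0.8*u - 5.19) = -1.47*u^5 + 1.18*u^4 - 2.6*u^3 + 2.4*u^2 + 4.69*u + 5.31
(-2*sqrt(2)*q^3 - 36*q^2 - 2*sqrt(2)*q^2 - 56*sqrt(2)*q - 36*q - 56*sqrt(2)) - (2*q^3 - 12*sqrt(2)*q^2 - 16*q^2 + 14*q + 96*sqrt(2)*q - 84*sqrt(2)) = -2*sqrt(2)*q^3 - 2*q^3 - 20*q^2 + 10*sqrt(2)*q^2 - 152*sqrt(2)*q - 50*q + 28*sqrt(2)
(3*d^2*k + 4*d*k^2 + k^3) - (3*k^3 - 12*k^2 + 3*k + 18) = 3*d^2*k + 4*d*k^2 - 2*k^3 + 12*k^2 - 3*k - 18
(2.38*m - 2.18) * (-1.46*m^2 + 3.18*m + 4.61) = -3.4748*m^3 + 10.7512*m^2 + 4.0394*m - 10.0498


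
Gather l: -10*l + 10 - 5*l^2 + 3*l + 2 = -5*l^2 - 7*l + 12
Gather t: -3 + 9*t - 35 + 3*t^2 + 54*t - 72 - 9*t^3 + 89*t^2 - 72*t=-9*t^3 + 92*t^2 - 9*t - 110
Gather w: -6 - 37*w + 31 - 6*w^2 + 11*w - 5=-6*w^2 - 26*w + 20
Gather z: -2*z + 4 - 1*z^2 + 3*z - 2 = -z^2 + z + 2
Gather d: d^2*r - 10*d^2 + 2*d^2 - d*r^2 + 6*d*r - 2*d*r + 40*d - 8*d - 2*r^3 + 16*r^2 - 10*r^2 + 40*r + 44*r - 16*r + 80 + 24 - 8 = d^2*(r - 8) + d*(-r^2 + 4*r + 32) - 2*r^3 + 6*r^2 + 68*r + 96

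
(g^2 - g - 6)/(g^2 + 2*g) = (g - 3)/g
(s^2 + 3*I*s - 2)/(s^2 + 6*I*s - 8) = (s + I)/(s + 4*I)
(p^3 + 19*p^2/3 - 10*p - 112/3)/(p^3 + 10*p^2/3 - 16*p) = (p^2 + 9*p + 14)/(p*(p + 6))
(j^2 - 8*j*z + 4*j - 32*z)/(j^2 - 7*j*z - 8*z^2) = (j + 4)/(j + z)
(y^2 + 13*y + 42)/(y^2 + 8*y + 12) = (y + 7)/(y + 2)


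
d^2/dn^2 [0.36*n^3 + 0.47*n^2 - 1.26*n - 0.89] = 2.16*n + 0.94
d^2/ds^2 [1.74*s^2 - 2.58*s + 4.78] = 3.48000000000000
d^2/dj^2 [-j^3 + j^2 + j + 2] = 2 - 6*j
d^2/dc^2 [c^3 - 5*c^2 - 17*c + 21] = 6*c - 10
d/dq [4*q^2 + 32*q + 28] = 8*q + 32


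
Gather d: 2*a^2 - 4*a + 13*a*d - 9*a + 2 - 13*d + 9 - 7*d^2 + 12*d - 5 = 2*a^2 - 13*a - 7*d^2 + d*(13*a - 1) + 6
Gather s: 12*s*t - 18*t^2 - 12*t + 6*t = 12*s*t - 18*t^2 - 6*t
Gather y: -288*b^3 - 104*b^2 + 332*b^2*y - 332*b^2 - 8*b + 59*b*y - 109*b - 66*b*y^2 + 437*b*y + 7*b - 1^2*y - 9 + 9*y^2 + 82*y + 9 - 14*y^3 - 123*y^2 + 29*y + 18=-288*b^3 - 436*b^2 - 110*b - 14*y^3 + y^2*(-66*b - 114) + y*(332*b^2 + 496*b + 110) + 18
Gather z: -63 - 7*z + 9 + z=-6*z - 54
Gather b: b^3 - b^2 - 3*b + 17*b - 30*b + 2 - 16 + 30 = b^3 - b^2 - 16*b + 16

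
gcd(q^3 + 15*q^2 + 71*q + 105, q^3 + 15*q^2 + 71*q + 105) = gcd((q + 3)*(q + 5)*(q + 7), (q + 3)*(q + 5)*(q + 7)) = q^3 + 15*q^2 + 71*q + 105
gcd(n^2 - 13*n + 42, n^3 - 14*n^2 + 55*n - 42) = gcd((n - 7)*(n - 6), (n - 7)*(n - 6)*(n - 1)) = n^2 - 13*n + 42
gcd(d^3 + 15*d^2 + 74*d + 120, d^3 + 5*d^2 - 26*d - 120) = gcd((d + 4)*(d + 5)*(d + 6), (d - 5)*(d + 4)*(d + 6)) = d^2 + 10*d + 24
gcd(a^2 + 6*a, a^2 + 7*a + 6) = a + 6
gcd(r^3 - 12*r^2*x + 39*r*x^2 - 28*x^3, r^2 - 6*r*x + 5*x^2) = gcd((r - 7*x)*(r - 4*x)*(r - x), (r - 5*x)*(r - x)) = -r + x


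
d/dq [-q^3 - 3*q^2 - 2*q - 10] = -3*q^2 - 6*q - 2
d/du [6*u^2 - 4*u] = 12*u - 4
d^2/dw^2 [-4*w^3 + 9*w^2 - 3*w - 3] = 18 - 24*w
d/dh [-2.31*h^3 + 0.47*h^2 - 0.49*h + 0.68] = -6.93*h^2 + 0.94*h - 0.49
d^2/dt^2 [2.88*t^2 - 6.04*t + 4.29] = 5.76000000000000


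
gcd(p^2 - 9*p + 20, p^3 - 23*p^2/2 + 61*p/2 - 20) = 1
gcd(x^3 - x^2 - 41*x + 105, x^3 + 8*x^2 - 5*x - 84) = x^2 + 4*x - 21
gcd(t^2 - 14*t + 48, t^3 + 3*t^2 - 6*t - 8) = 1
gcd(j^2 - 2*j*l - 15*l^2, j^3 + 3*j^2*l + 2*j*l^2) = 1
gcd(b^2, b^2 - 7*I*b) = b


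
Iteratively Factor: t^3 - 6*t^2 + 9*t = (t - 3)*(t^2 - 3*t) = (t - 3)^2*(t)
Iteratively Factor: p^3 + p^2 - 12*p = (p + 4)*(p^2 - 3*p) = (p - 3)*(p + 4)*(p)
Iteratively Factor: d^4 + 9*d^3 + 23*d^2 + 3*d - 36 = (d + 3)*(d^3 + 6*d^2 + 5*d - 12) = (d - 1)*(d + 3)*(d^2 + 7*d + 12) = (d - 1)*(d + 3)^2*(d + 4)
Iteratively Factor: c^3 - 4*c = (c + 2)*(c^2 - 2*c) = (c - 2)*(c + 2)*(c)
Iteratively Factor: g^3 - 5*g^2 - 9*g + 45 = (g - 5)*(g^2 - 9) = (g - 5)*(g + 3)*(g - 3)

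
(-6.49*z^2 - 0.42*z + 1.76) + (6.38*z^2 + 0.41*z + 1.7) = -0.11*z^2 - 0.01*z + 3.46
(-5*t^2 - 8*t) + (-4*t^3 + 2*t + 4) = -4*t^3 - 5*t^2 - 6*t + 4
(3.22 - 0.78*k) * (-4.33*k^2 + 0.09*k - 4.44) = 3.3774*k^3 - 14.0128*k^2 + 3.753*k - 14.2968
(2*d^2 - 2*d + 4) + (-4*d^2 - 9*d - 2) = -2*d^2 - 11*d + 2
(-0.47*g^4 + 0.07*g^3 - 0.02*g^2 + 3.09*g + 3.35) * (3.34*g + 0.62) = -1.5698*g^5 - 0.0576*g^4 - 0.0234*g^3 + 10.3082*g^2 + 13.1048*g + 2.077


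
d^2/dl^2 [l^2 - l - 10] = 2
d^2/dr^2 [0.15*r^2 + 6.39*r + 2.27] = 0.300000000000000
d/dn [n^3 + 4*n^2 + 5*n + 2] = 3*n^2 + 8*n + 5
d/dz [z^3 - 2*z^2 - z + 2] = 3*z^2 - 4*z - 1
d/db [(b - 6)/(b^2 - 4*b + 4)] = (10 - b)/(b^3 - 6*b^2 + 12*b - 8)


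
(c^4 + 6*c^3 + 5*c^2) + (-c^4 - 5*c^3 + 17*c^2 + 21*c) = c^3 + 22*c^2 + 21*c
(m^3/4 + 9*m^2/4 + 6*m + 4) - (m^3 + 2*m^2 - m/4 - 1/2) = -3*m^3/4 + m^2/4 + 25*m/4 + 9/2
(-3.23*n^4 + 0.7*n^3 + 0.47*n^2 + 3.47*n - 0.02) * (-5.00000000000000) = 16.15*n^4 - 3.5*n^3 - 2.35*n^2 - 17.35*n + 0.1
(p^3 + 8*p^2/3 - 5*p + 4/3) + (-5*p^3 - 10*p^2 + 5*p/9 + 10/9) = -4*p^3 - 22*p^2/3 - 40*p/9 + 22/9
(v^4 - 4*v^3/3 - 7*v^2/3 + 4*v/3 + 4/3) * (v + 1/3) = v^5 - v^4 - 25*v^3/9 + 5*v^2/9 + 16*v/9 + 4/9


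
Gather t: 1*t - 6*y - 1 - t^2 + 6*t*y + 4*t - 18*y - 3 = -t^2 + t*(6*y + 5) - 24*y - 4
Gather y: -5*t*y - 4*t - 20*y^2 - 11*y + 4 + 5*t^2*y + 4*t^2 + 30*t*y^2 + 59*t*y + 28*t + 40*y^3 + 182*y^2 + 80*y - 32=4*t^2 + 24*t + 40*y^3 + y^2*(30*t + 162) + y*(5*t^2 + 54*t + 69) - 28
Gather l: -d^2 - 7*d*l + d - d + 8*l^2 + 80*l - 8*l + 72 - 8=-d^2 + 8*l^2 + l*(72 - 7*d) + 64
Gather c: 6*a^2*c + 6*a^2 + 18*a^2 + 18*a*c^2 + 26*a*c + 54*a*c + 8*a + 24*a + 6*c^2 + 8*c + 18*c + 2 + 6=24*a^2 + 32*a + c^2*(18*a + 6) + c*(6*a^2 + 80*a + 26) + 8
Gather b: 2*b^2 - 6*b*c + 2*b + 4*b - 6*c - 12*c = 2*b^2 + b*(6 - 6*c) - 18*c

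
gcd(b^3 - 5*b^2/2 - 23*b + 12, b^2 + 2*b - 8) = b + 4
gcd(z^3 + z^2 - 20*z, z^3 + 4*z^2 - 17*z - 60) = z^2 + z - 20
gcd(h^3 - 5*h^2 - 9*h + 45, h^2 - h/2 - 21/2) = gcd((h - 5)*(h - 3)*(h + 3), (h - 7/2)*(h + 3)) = h + 3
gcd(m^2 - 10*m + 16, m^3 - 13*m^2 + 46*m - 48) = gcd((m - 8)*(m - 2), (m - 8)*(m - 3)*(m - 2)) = m^2 - 10*m + 16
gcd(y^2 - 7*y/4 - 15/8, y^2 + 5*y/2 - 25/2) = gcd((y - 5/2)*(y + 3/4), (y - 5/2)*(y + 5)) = y - 5/2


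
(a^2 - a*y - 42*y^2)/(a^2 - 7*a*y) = (a + 6*y)/a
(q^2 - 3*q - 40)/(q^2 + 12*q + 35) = (q - 8)/(q + 7)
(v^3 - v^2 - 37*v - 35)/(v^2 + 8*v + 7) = (v^2 - 2*v - 35)/(v + 7)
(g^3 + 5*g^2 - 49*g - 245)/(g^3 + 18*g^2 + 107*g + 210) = (g - 7)/(g + 6)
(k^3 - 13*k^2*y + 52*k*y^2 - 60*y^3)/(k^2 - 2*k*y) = k - 11*y + 30*y^2/k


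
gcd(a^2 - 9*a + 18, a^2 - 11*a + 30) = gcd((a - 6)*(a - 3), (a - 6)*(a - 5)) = a - 6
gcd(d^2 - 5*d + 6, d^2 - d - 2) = d - 2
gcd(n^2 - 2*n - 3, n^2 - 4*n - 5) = n + 1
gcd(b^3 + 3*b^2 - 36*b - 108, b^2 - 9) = b + 3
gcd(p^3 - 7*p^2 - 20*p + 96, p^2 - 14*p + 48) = p - 8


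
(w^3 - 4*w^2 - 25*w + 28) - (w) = w^3 - 4*w^2 - 26*w + 28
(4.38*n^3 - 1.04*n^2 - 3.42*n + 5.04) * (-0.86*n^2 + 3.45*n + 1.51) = -3.7668*n^5 + 16.0054*n^4 + 5.967*n^3 - 17.7038*n^2 + 12.2238*n + 7.6104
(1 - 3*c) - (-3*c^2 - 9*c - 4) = 3*c^2 + 6*c + 5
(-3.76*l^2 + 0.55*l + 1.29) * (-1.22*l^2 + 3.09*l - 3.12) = 4.5872*l^4 - 12.2894*l^3 + 11.8569*l^2 + 2.2701*l - 4.0248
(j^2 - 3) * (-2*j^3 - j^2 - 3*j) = -2*j^5 - j^4 + 3*j^3 + 3*j^2 + 9*j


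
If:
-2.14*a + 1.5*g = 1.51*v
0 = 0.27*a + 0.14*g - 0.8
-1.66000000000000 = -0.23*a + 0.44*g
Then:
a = 3.87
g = -1.75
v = -7.22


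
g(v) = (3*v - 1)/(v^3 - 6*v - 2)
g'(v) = (6 - 3*v^2)*(3*v - 1)/(v^3 - 6*v - 2)^2 + 3/(v^3 - 6*v - 2)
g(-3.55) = 0.46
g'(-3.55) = 0.45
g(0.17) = 0.16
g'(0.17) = -1.31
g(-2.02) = -3.76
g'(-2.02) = 14.10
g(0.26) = 0.06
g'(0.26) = -0.95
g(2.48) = -3.96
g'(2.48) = -32.14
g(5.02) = 0.15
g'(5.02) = -0.08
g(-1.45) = -1.47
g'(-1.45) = 0.95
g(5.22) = 0.13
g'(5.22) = -0.07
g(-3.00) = 0.91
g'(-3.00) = 1.46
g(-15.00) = 0.01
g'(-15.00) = 0.00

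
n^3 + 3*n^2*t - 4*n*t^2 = n*(n - t)*(n + 4*t)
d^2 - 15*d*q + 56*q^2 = (d - 8*q)*(d - 7*q)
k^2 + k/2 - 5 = (k - 2)*(k + 5/2)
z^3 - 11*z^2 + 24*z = z*(z - 8)*(z - 3)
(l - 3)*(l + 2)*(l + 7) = l^3 + 6*l^2 - 13*l - 42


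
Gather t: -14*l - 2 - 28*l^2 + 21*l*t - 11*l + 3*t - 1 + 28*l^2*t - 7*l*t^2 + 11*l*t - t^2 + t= -28*l^2 - 25*l + t^2*(-7*l - 1) + t*(28*l^2 + 32*l + 4) - 3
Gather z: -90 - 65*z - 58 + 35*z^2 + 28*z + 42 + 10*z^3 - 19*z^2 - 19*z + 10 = 10*z^3 + 16*z^2 - 56*z - 96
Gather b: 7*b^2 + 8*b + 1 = 7*b^2 + 8*b + 1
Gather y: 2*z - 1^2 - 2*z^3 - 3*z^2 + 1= -2*z^3 - 3*z^2 + 2*z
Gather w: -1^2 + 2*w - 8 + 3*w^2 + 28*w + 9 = 3*w^2 + 30*w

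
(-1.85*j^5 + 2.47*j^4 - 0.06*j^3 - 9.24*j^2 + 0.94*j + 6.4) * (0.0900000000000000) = -0.1665*j^5 + 0.2223*j^4 - 0.0054*j^3 - 0.8316*j^2 + 0.0846*j + 0.576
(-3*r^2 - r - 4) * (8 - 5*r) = 15*r^3 - 19*r^2 + 12*r - 32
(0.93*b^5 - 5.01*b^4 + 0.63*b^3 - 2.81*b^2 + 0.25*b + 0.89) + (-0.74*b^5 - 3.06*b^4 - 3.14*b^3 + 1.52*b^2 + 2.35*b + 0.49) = 0.19*b^5 - 8.07*b^4 - 2.51*b^3 - 1.29*b^2 + 2.6*b + 1.38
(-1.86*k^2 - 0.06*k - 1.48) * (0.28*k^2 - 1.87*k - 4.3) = -0.5208*k^4 + 3.4614*k^3 + 7.6958*k^2 + 3.0256*k + 6.364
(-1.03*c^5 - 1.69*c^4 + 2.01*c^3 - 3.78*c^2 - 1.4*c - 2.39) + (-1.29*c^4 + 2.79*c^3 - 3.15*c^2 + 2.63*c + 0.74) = -1.03*c^5 - 2.98*c^4 + 4.8*c^3 - 6.93*c^2 + 1.23*c - 1.65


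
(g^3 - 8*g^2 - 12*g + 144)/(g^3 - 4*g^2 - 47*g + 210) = (g^2 - 2*g - 24)/(g^2 + 2*g - 35)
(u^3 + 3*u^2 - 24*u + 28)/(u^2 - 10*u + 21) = (u^3 + 3*u^2 - 24*u + 28)/(u^2 - 10*u + 21)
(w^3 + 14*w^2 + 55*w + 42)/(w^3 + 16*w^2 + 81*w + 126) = (w + 1)/(w + 3)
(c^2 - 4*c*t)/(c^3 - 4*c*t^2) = (c - 4*t)/(c^2 - 4*t^2)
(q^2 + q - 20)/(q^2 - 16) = (q + 5)/(q + 4)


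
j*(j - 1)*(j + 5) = j^3 + 4*j^2 - 5*j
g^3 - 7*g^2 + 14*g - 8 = (g - 4)*(g - 2)*(g - 1)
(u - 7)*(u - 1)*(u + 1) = u^3 - 7*u^2 - u + 7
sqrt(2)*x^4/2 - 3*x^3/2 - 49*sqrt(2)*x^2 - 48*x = x*(x - 8*sqrt(2))*(x + 6*sqrt(2))*(sqrt(2)*x/2 + 1/2)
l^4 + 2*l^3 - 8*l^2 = l^2*(l - 2)*(l + 4)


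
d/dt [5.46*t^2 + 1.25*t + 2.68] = 10.92*t + 1.25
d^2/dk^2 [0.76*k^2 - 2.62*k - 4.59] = 1.52000000000000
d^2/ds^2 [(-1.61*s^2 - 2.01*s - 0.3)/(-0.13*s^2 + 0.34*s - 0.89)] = (5.55111512312578e-17*s^4 + 0.210262*s^3 - 1.087242*s^2 - 1.474902*s + 3.766954)/(0.002197*s^6 - 0.017238*s^5 + 0.090207*s^4 - 0.275332*s^3 + 0.617571*s^2 - 0.807942*s + 0.704969)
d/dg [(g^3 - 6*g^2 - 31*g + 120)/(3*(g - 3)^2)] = (g^2 - 6*g + 49)/(3*(g^2 - 6*g + 9))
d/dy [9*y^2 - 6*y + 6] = 18*y - 6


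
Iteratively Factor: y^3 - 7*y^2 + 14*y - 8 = (y - 1)*(y^2 - 6*y + 8) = (y - 2)*(y - 1)*(y - 4)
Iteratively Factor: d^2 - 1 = (d + 1)*(d - 1)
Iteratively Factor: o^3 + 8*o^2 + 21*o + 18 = (o + 3)*(o^2 + 5*o + 6) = (o + 3)^2*(o + 2)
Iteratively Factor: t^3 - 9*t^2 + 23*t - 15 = (t - 5)*(t^2 - 4*t + 3) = (t - 5)*(t - 1)*(t - 3)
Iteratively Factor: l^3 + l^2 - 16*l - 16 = (l - 4)*(l^2 + 5*l + 4) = (l - 4)*(l + 1)*(l + 4)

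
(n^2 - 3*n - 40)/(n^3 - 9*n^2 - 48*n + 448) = (n + 5)/(n^2 - n - 56)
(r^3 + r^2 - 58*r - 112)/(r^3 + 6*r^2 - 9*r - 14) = (r^2 - 6*r - 16)/(r^2 - r - 2)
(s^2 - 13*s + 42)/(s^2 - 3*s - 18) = (s - 7)/(s + 3)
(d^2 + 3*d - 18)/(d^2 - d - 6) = (d + 6)/(d + 2)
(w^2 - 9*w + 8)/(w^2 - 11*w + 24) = (w - 1)/(w - 3)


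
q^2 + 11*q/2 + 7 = (q + 2)*(q + 7/2)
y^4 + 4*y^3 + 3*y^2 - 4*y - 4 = (y - 1)*(y + 1)*(y + 2)^2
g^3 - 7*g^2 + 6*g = g*(g - 6)*(g - 1)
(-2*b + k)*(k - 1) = -2*b*k + 2*b + k^2 - k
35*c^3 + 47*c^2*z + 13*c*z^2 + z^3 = (c + z)*(5*c + z)*(7*c + z)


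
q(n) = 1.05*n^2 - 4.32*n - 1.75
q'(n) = 2.1*n - 4.32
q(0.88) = -4.74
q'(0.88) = -2.47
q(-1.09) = 4.21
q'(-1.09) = -6.61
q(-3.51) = 26.35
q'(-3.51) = -11.69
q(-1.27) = 5.43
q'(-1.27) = -6.99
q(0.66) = -4.14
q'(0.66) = -2.93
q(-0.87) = 2.80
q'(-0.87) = -6.15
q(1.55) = -5.92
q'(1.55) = -1.06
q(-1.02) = 3.75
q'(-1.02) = -6.46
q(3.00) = -5.26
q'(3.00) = 1.98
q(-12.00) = 201.29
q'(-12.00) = -29.52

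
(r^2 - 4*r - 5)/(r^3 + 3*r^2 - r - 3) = (r - 5)/(r^2 + 2*r - 3)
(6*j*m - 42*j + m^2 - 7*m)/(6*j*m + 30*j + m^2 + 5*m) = (m - 7)/(m + 5)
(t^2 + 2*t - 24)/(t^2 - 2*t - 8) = (t + 6)/(t + 2)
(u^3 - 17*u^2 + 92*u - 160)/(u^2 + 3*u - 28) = (u^2 - 13*u + 40)/(u + 7)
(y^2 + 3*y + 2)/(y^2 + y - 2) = (y + 1)/(y - 1)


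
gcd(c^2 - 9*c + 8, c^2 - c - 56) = c - 8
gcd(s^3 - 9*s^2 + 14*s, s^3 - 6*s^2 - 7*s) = s^2 - 7*s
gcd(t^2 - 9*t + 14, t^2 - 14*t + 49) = t - 7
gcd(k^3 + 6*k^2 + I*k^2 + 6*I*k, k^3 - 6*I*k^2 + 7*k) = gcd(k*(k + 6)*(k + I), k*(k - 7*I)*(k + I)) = k^2 + I*k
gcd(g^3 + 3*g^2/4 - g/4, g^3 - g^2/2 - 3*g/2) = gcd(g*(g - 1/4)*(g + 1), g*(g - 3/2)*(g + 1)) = g^2 + g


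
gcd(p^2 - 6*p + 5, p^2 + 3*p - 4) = p - 1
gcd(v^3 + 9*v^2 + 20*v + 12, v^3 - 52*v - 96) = v^2 + 8*v + 12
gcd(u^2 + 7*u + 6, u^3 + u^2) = u + 1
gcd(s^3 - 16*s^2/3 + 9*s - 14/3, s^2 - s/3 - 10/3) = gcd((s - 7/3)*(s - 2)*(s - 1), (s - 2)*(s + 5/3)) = s - 2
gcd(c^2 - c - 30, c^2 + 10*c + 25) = c + 5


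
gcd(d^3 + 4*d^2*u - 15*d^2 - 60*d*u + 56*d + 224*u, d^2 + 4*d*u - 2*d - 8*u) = d + 4*u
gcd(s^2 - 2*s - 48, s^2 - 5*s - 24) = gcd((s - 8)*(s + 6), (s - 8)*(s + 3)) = s - 8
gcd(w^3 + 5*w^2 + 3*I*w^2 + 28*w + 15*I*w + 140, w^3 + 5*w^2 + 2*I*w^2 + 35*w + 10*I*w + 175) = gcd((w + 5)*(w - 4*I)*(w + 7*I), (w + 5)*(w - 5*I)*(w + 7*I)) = w^2 + w*(5 + 7*I) + 35*I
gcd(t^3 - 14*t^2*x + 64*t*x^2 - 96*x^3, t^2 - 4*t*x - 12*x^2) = -t + 6*x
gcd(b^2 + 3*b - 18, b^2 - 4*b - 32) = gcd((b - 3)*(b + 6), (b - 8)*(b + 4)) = 1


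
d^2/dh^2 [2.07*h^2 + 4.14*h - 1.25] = 4.14000000000000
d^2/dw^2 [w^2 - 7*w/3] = 2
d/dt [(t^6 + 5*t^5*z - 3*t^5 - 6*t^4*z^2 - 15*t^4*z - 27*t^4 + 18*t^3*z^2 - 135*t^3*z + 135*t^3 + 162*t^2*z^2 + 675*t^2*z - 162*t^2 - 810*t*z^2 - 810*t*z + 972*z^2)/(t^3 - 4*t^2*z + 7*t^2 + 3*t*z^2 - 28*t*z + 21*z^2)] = (3*t^6 + 22*t^5 - 54*t^4*z^2 + 30*t^4*z - 90*t^4 - 396*t^3*z^2 + 162*t^3*z - 378*t^3 + 1620*t^2*z^2 - 648*t^2*z + 1107*t^2 + 6804*t*z^2 - 3726*t*z - 19926*z^2 + 10206*z)/(t^4 - 6*t^3*z + 14*t^3 + 9*t^2*z^2 - 84*t^2*z + 49*t^2 + 126*t*z^2 - 294*t*z + 441*z^2)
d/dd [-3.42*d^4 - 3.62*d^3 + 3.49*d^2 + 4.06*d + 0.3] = -13.68*d^3 - 10.86*d^2 + 6.98*d + 4.06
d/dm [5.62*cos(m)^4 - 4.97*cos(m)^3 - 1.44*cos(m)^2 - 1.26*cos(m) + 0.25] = (-22.48*cos(m)^3 + 14.91*cos(m)^2 + 2.88*cos(m) + 1.26)*sin(m)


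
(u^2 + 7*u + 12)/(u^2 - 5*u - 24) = (u + 4)/(u - 8)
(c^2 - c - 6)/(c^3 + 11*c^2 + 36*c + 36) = (c - 3)/(c^2 + 9*c + 18)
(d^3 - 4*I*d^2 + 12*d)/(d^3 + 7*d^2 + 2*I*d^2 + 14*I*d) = (d - 6*I)/(d + 7)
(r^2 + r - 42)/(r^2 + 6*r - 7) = (r - 6)/(r - 1)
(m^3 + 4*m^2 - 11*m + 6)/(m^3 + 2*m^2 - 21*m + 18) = (m - 1)/(m - 3)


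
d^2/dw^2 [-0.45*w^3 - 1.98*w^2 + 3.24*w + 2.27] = -2.7*w - 3.96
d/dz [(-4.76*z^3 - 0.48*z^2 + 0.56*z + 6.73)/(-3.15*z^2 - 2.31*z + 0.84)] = (14.994*z^4 + 21.9912*z^3 - 9.1224*z^2 + 41.5926*z + 16.0167)/(9.9225*z^4 + 14.553*z^3 + 0.0441000000000003*z^2 - 3.8808*z + 0.7056)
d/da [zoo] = 0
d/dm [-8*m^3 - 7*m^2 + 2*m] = -24*m^2 - 14*m + 2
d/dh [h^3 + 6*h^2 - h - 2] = 3*h^2 + 12*h - 1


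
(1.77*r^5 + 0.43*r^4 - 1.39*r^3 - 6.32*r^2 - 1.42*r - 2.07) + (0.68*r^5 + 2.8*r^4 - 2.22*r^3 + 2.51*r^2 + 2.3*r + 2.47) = 2.45*r^5 + 3.23*r^4 - 3.61*r^3 - 3.81*r^2 + 0.88*r + 0.4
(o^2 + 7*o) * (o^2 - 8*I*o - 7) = o^4 + 7*o^3 - 8*I*o^3 - 7*o^2 - 56*I*o^2 - 49*o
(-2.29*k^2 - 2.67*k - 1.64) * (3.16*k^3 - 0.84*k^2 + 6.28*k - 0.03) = -7.2364*k^5 - 6.5136*k^4 - 17.3208*k^3 - 15.3213*k^2 - 10.2191*k + 0.0492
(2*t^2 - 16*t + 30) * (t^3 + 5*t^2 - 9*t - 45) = 2*t^5 - 6*t^4 - 68*t^3 + 204*t^2 + 450*t - 1350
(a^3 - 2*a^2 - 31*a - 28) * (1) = a^3 - 2*a^2 - 31*a - 28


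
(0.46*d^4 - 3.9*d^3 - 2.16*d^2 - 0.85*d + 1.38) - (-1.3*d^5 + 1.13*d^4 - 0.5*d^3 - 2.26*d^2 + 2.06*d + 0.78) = 1.3*d^5 - 0.67*d^4 - 3.4*d^3 + 0.0999999999999996*d^2 - 2.91*d + 0.6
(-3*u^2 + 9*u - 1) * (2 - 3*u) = 9*u^3 - 33*u^2 + 21*u - 2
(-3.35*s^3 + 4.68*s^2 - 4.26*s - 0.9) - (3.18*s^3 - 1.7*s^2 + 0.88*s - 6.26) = -6.53*s^3 + 6.38*s^2 - 5.14*s + 5.36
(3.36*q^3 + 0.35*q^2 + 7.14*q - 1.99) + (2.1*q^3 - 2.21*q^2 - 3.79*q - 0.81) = 5.46*q^3 - 1.86*q^2 + 3.35*q - 2.8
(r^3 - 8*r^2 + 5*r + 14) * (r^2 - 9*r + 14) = r^5 - 17*r^4 + 91*r^3 - 143*r^2 - 56*r + 196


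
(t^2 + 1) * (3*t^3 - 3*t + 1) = 3*t^5 + t^2 - 3*t + 1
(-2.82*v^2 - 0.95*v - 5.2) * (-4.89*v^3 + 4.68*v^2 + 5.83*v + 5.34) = 13.7898*v^5 - 8.5521*v^4 + 4.5414*v^3 - 44.9333*v^2 - 35.389*v - 27.768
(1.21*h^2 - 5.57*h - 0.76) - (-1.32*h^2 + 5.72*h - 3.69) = 2.53*h^2 - 11.29*h + 2.93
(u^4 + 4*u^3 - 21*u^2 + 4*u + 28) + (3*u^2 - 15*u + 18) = u^4 + 4*u^3 - 18*u^2 - 11*u + 46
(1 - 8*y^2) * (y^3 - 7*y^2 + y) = -8*y^5 + 56*y^4 - 7*y^3 - 7*y^2 + y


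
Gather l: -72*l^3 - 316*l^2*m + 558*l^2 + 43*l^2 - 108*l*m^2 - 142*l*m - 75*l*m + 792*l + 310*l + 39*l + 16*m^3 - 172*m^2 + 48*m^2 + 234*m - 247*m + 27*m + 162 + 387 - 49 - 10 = -72*l^3 + l^2*(601 - 316*m) + l*(-108*m^2 - 217*m + 1141) + 16*m^3 - 124*m^2 + 14*m + 490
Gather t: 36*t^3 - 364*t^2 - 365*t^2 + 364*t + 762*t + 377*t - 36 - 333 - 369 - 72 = 36*t^3 - 729*t^2 + 1503*t - 810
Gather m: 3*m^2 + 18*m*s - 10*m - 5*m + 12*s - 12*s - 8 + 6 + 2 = 3*m^2 + m*(18*s - 15)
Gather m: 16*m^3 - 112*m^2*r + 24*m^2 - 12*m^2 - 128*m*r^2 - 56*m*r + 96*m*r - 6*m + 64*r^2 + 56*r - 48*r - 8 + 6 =16*m^3 + m^2*(12 - 112*r) + m*(-128*r^2 + 40*r - 6) + 64*r^2 + 8*r - 2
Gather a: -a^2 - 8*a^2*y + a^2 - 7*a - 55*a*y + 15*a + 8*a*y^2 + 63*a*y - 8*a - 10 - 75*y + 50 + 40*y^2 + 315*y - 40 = -8*a^2*y + a*(8*y^2 + 8*y) + 40*y^2 + 240*y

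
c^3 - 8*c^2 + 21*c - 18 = (c - 3)^2*(c - 2)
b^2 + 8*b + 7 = (b + 1)*(b + 7)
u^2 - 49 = (u - 7)*(u + 7)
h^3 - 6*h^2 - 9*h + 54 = (h - 6)*(h - 3)*(h + 3)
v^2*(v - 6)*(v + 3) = v^4 - 3*v^3 - 18*v^2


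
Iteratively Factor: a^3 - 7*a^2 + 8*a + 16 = (a - 4)*(a^2 - 3*a - 4) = (a - 4)*(a + 1)*(a - 4)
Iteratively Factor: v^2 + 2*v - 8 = (v - 2)*(v + 4)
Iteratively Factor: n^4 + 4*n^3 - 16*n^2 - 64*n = (n + 4)*(n^3 - 16*n) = n*(n + 4)*(n^2 - 16) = n*(n + 4)^2*(n - 4)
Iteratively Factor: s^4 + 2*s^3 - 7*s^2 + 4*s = (s - 1)*(s^3 + 3*s^2 - 4*s) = (s - 1)*(s + 4)*(s^2 - s) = (s - 1)^2*(s + 4)*(s)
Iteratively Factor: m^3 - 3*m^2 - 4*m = (m + 1)*(m^2 - 4*m) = m*(m + 1)*(m - 4)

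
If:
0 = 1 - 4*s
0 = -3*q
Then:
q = 0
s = 1/4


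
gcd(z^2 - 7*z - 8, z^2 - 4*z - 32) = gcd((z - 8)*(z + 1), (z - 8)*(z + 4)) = z - 8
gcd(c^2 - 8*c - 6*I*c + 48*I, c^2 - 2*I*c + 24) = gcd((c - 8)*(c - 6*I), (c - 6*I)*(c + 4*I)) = c - 6*I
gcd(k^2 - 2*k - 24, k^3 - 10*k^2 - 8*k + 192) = k^2 - 2*k - 24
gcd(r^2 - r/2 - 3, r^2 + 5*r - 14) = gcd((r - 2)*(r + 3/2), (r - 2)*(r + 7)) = r - 2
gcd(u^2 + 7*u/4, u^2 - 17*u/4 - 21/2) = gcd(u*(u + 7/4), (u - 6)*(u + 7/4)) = u + 7/4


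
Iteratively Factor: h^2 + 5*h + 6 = (h + 2)*(h + 3)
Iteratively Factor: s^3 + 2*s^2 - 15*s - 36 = (s - 4)*(s^2 + 6*s + 9) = (s - 4)*(s + 3)*(s + 3)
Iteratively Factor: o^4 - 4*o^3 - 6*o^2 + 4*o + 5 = (o + 1)*(o^3 - 5*o^2 - o + 5) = (o - 1)*(o + 1)*(o^2 - 4*o - 5) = (o - 1)*(o + 1)^2*(o - 5)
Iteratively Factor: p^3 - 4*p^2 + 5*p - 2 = (p - 1)*(p^2 - 3*p + 2) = (p - 2)*(p - 1)*(p - 1)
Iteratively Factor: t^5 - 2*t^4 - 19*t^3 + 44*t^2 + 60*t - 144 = (t + 2)*(t^4 - 4*t^3 - 11*t^2 + 66*t - 72) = (t - 3)*(t + 2)*(t^3 - t^2 - 14*t + 24) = (t - 3)*(t - 2)*(t + 2)*(t^2 + t - 12) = (t - 3)*(t - 2)*(t + 2)*(t + 4)*(t - 3)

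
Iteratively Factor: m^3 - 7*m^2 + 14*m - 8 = (m - 4)*(m^2 - 3*m + 2) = (m - 4)*(m - 2)*(m - 1)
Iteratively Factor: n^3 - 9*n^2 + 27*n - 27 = (n - 3)*(n^2 - 6*n + 9) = (n - 3)^2*(n - 3)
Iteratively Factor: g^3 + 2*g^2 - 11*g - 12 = (g + 1)*(g^2 + g - 12) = (g - 3)*(g + 1)*(g + 4)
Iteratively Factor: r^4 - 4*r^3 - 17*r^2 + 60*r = (r)*(r^3 - 4*r^2 - 17*r + 60) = r*(r + 4)*(r^2 - 8*r + 15) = r*(r - 5)*(r + 4)*(r - 3)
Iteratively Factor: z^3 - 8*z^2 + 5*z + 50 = (z - 5)*(z^2 - 3*z - 10) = (z - 5)^2*(z + 2)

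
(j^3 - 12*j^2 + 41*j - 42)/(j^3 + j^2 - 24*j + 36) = (j - 7)/(j + 6)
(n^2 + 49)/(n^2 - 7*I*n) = (n + 7*I)/n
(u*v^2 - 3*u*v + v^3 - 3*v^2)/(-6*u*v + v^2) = (-u*v + 3*u - v^2 + 3*v)/(6*u - v)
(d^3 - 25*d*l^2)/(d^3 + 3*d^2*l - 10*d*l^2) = (d - 5*l)/(d - 2*l)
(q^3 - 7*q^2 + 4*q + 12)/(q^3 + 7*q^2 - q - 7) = (q^2 - 8*q + 12)/(q^2 + 6*q - 7)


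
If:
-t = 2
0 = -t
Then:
No Solution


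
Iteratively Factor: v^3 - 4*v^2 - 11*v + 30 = (v + 3)*(v^2 - 7*v + 10) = (v - 2)*(v + 3)*(v - 5)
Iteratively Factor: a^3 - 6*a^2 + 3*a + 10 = (a - 5)*(a^2 - a - 2) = (a - 5)*(a - 2)*(a + 1)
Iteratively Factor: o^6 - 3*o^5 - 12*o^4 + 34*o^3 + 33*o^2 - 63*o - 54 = (o + 3)*(o^5 - 6*o^4 + 6*o^3 + 16*o^2 - 15*o - 18) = (o - 3)*(o + 3)*(o^4 - 3*o^3 - 3*o^2 + 7*o + 6) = (o - 3)*(o + 1)*(o + 3)*(o^3 - 4*o^2 + o + 6) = (o - 3)*(o + 1)^2*(o + 3)*(o^2 - 5*o + 6) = (o - 3)*(o - 2)*(o + 1)^2*(o + 3)*(o - 3)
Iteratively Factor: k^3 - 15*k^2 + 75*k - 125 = (k - 5)*(k^2 - 10*k + 25) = (k - 5)^2*(k - 5)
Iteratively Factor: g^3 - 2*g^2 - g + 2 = (g - 2)*(g^2 - 1) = (g - 2)*(g + 1)*(g - 1)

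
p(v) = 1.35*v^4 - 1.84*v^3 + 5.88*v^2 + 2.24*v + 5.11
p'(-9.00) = -4487.32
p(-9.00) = 10659.94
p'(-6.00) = -1433.44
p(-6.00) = 2350.39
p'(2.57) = 87.67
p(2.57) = 77.36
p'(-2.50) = -146.04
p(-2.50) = 117.74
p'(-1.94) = -80.78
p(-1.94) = 55.45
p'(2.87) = 118.18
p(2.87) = 108.07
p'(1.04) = 14.57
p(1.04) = 13.31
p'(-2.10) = -96.81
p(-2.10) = 69.63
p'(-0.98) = -19.67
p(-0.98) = 11.54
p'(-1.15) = -26.80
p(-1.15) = 15.47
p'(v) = 5.4*v^3 - 5.52*v^2 + 11.76*v + 2.24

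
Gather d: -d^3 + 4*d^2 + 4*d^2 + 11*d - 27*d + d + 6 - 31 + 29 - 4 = -d^3 + 8*d^2 - 15*d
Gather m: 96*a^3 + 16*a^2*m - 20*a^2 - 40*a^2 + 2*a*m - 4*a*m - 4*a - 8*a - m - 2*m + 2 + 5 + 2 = 96*a^3 - 60*a^2 - 12*a + m*(16*a^2 - 2*a - 3) + 9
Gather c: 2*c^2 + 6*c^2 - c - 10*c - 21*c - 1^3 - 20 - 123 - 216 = 8*c^2 - 32*c - 360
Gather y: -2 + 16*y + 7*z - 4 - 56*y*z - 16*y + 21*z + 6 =-56*y*z + 28*z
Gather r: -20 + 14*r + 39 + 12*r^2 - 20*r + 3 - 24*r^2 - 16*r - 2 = -12*r^2 - 22*r + 20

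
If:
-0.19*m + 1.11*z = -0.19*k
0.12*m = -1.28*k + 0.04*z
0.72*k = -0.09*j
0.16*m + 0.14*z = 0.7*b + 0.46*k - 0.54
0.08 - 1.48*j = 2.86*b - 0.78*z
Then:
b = 0.39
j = -0.82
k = 0.10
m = -1.17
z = -0.22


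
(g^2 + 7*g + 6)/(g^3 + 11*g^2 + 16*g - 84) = (g + 1)/(g^2 + 5*g - 14)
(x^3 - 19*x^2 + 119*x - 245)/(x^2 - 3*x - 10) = (x^2 - 14*x + 49)/(x + 2)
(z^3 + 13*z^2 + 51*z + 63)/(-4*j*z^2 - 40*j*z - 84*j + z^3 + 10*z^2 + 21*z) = (z + 3)/(-4*j + z)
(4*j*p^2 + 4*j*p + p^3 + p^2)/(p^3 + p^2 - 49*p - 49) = p*(4*j + p)/(p^2 - 49)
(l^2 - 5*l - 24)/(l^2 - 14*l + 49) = (l^2 - 5*l - 24)/(l^2 - 14*l + 49)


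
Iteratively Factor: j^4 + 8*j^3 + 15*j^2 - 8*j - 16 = (j + 4)*(j^3 + 4*j^2 - j - 4) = (j + 4)^2*(j^2 - 1) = (j + 1)*(j + 4)^2*(j - 1)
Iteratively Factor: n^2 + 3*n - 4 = (n + 4)*(n - 1)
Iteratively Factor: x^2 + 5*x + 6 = (x + 2)*(x + 3)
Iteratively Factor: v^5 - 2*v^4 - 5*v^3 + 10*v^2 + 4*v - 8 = (v - 2)*(v^4 - 5*v^2 + 4) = (v - 2)*(v + 2)*(v^3 - 2*v^2 - v + 2) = (v - 2)*(v + 1)*(v + 2)*(v^2 - 3*v + 2) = (v - 2)*(v - 1)*(v + 1)*(v + 2)*(v - 2)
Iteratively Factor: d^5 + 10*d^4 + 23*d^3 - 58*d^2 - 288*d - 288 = (d + 3)*(d^4 + 7*d^3 + 2*d^2 - 64*d - 96) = (d + 3)*(d + 4)*(d^3 + 3*d^2 - 10*d - 24) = (d + 3)*(d + 4)^2*(d^2 - d - 6) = (d + 2)*(d + 3)*(d + 4)^2*(d - 3)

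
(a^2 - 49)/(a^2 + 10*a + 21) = (a - 7)/(a + 3)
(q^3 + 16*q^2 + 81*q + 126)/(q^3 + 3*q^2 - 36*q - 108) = (q + 7)/(q - 6)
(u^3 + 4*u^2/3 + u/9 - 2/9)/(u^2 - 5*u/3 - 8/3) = (9*u^2 + 3*u - 2)/(3*(3*u - 8))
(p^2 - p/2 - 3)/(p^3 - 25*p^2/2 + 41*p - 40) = (2*p + 3)/(2*p^2 - 21*p + 40)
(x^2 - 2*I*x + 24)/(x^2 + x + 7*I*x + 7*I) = (x^2 - 2*I*x + 24)/(x^2 + x + 7*I*x + 7*I)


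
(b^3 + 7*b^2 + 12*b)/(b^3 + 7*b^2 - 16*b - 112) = b*(b + 3)/(b^2 + 3*b - 28)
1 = 1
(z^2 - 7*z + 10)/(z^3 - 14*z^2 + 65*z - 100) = (z - 2)/(z^2 - 9*z + 20)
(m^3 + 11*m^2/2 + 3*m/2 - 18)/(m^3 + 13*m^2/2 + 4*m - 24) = (m + 3)/(m + 4)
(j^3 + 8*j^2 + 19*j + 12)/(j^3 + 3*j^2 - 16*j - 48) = (j + 1)/(j - 4)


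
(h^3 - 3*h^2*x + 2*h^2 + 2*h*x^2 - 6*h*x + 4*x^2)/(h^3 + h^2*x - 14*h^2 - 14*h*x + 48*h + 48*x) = (h^3 - 3*h^2*x + 2*h^2 + 2*h*x^2 - 6*h*x + 4*x^2)/(h^3 + h^2*x - 14*h^2 - 14*h*x + 48*h + 48*x)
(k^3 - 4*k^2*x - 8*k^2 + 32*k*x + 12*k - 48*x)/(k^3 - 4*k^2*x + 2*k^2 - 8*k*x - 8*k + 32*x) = (k - 6)/(k + 4)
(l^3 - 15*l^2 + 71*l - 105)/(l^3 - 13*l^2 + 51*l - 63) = (l - 5)/(l - 3)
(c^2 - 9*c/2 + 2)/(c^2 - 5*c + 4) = (c - 1/2)/(c - 1)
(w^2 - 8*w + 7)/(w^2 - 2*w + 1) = (w - 7)/(w - 1)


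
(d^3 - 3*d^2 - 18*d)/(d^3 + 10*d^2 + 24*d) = (d^2 - 3*d - 18)/(d^2 + 10*d + 24)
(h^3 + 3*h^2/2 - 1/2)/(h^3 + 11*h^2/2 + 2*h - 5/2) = (h + 1)/(h + 5)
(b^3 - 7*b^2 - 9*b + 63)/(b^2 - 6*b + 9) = (b^2 - 4*b - 21)/(b - 3)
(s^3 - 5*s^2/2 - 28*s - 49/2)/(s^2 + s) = s - 7/2 - 49/(2*s)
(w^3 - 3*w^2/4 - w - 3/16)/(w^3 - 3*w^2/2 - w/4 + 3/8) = (4*w + 1)/(2*(2*w - 1))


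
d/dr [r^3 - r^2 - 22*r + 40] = 3*r^2 - 2*r - 22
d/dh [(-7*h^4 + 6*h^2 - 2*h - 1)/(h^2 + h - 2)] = (-14*h^5 - 21*h^4 + 56*h^3 + 8*h^2 - 22*h + 5)/(h^4 + 2*h^3 - 3*h^2 - 4*h + 4)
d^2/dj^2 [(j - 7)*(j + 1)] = 2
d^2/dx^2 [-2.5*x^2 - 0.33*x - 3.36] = -5.00000000000000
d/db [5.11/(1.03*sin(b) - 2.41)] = -5.2633*cos(b)/(1.03*sin(b) - 2.41)^2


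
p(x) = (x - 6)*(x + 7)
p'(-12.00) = -23.00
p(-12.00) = 90.00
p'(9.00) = 19.00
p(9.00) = 48.00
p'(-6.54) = -12.08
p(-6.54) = -5.77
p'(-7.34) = -13.68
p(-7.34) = 4.54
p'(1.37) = 3.74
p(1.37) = -38.75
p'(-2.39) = -3.78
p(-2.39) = -38.68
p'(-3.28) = -5.56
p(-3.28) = -34.52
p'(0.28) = 1.56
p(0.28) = -41.64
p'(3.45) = 7.90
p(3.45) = -26.65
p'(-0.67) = -0.34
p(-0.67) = -42.22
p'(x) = 2*x + 1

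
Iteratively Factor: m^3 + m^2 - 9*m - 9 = (m - 3)*(m^2 + 4*m + 3) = (m - 3)*(m + 1)*(m + 3)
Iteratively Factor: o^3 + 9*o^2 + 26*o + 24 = (o + 3)*(o^2 + 6*o + 8) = (o + 3)*(o + 4)*(o + 2)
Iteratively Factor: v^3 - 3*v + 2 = (v + 2)*(v^2 - 2*v + 1) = (v - 1)*(v + 2)*(v - 1)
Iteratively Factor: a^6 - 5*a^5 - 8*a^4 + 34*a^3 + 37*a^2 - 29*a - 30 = (a + 1)*(a^5 - 6*a^4 - 2*a^3 + 36*a^2 + a - 30) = (a - 1)*(a + 1)*(a^4 - 5*a^3 - 7*a^2 + 29*a + 30) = (a - 3)*(a - 1)*(a + 1)*(a^3 - 2*a^2 - 13*a - 10) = (a - 5)*(a - 3)*(a - 1)*(a + 1)*(a^2 + 3*a + 2) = (a - 5)*(a - 3)*(a - 1)*(a + 1)*(a + 2)*(a + 1)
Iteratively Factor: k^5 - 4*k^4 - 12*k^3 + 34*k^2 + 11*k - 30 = (k - 1)*(k^4 - 3*k^3 - 15*k^2 + 19*k + 30) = (k - 5)*(k - 1)*(k^3 + 2*k^2 - 5*k - 6) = (k - 5)*(k - 2)*(k - 1)*(k^2 + 4*k + 3) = (k - 5)*(k - 2)*(k - 1)*(k + 3)*(k + 1)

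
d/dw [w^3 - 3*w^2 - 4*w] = 3*w^2 - 6*w - 4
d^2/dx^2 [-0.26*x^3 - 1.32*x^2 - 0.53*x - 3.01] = -1.56*x - 2.64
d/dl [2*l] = 2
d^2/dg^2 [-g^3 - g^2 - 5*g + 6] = -6*g - 2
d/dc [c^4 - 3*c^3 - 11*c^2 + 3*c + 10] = 4*c^3 - 9*c^2 - 22*c + 3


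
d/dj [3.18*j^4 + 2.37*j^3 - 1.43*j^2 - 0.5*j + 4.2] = 12.72*j^3 + 7.11*j^2 - 2.86*j - 0.5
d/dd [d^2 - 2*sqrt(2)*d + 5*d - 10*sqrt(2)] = 2*d - 2*sqrt(2) + 5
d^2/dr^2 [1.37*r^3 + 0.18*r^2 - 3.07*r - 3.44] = 8.22*r + 0.36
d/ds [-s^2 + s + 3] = 1 - 2*s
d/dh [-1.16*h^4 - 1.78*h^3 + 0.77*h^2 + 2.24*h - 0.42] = -4.64*h^3 - 5.34*h^2 + 1.54*h + 2.24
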